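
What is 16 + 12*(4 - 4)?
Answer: 16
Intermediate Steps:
16 + 12*(4 - 4) = 16 + 12*0 = 16 + 0 = 16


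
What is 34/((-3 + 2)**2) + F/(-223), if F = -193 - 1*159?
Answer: 7934/223 ≈ 35.578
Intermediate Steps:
F = -352 (F = -193 - 159 = -352)
34/((-3 + 2)**2) + F/(-223) = 34/((-3 + 2)**2) - 352/(-223) = 34/((-1)**2) - 352*(-1/223) = 34/1 + 352/223 = 34*1 + 352/223 = 34 + 352/223 = 7934/223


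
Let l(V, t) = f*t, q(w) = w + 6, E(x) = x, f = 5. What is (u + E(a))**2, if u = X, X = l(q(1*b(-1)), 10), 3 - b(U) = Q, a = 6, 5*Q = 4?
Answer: 3136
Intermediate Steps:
Q = 4/5 (Q = (1/5)*4 = 4/5 ≈ 0.80000)
b(U) = 11/5 (b(U) = 3 - 1*4/5 = 3 - 4/5 = 11/5)
q(w) = 6 + w
l(V, t) = 5*t
X = 50 (X = 5*10 = 50)
u = 50
(u + E(a))**2 = (50 + 6)**2 = 56**2 = 3136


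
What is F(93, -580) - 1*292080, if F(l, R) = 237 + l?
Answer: -291750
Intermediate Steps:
F(93, -580) - 1*292080 = (237 + 93) - 1*292080 = 330 - 292080 = -291750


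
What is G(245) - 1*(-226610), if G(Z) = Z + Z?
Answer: 227100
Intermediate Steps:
G(Z) = 2*Z
G(245) - 1*(-226610) = 2*245 - 1*(-226610) = 490 + 226610 = 227100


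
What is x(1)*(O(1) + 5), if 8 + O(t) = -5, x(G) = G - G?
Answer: 0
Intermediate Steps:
x(G) = 0
O(t) = -13 (O(t) = -8 - 5 = -13)
x(1)*(O(1) + 5) = 0*(-13 + 5) = 0*(-8) = 0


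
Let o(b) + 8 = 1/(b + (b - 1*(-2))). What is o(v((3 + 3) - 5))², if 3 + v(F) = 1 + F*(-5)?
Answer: 9409/144 ≈ 65.340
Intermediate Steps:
v(F) = -2 - 5*F (v(F) = -3 + (1 + F*(-5)) = -3 + (1 - 5*F) = -2 - 5*F)
o(b) = -8 + 1/(2 + 2*b) (o(b) = -8 + 1/(b + (b - 1*(-2))) = -8 + 1/(b + (b + 2)) = -8 + 1/(b + (2 + b)) = -8 + 1/(2 + 2*b))
o(v((3 + 3) - 5))² = ((-15 - 16*(-2 - 5*((3 + 3) - 5)))/(2*(1 + (-2 - 5*((3 + 3) - 5)))))² = ((-15 - 16*(-2 - 5*(6 - 5)))/(2*(1 + (-2 - 5*(6 - 5)))))² = ((-15 - 16*(-2 - 5*1))/(2*(1 + (-2 - 5*1))))² = ((-15 - 16*(-2 - 5))/(2*(1 + (-2 - 5))))² = ((-15 - 16*(-7))/(2*(1 - 7)))² = ((½)*(-15 + 112)/(-6))² = ((½)*(-⅙)*97)² = (-97/12)² = 9409/144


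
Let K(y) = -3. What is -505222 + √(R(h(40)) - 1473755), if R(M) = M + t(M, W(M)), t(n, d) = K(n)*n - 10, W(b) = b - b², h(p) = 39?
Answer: -505222 + I*√1473843 ≈ -5.0522e+5 + 1214.0*I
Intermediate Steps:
t(n, d) = -10 - 3*n (t(n, d) = -3*n - 10 = -10 - 3*n)
R(M) = -10 - 2*M (R(M) = M + (-10 - 3*M) = -10 - 2*M)
-505222 + √(R(h(40)) - 1473755) = -505222 + √((-10 - 2*39) - 1473755) = -505222 + √((-10 - 78) - 1473755) = -505222 + √(-88 - 1473755) = -505222 + √(-1473843) = -505222 + I*√1473843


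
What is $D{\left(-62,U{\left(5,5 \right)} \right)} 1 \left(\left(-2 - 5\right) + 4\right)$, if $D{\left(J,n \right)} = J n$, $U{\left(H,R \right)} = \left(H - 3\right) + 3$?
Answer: $930$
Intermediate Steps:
$U{\left(H,R \right)} = H$ ($U{\left(H,R \right)} = \left(-3 + H\right) + 3 = H$)
$D{\left(-62,U{\left(5,5 \right)} \right)} 1 \left(\left(-2 - 5\right) + 4\right) = \left(-62\right) 5 \cdot 1 \left(\left(-2 - 5\right) + 4\right) = - 310 \cdot 1 \left(-7 + 4\right) = - 310 \cdot 1 \left(-3\right) = \left(-310\right) \left(-3\right) = 930$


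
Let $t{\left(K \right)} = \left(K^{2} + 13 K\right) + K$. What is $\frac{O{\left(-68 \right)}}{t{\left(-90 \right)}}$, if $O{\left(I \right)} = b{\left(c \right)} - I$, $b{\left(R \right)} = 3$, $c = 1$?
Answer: $\frac{71}{6840} \approx 0.01038$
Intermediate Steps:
$O{\left(I \right)} = 3 - I$
$t{\left(K \right)} = K^{2} + 14 K$
$\frac{O{\left(-68 \right)}}{t{\left(-90 \right)}} = \frac{3 - -68}{\left(-90\right) \left(14 - 90\right)} = \frac{3 + 68}{\left(-90\right) \left(-76\right)} = \frac{71}{6840}$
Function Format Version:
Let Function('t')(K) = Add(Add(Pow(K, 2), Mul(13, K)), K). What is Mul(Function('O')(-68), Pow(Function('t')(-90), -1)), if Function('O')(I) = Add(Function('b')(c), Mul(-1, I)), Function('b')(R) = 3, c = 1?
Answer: Rational(71, 6840) ≈ 0.010380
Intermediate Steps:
Function('O')(I) = Add(3, Mul(-1, I))
Function('t')(K) = Add(Pow(K, 2), Mul(14, K))
Mul(Function('O')(-68), Pow(Function('t')(-90), -1)) = Mul(Add(3, Mul(-1, -68)), Pow(Mul(-90, Add(14, -90)), -1)) = Mul(Add(3, 68), Pow(Mul(-90, -76), -1)) = Mul(71, Pow(6840, -1)) = Mul(71, Rational(1, 6840)) = Rational(71, 6840)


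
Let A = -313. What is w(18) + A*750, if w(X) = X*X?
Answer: -234426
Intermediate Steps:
w(X) = X**2
w(18) + A*750 = 18**2 - 313*750 = 324 - 234750 = -234426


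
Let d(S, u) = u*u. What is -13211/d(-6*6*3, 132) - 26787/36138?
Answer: -14305391/9540432 ≈ -1.4994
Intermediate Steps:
d(S, u) = u²
-13211/d(-6*6*3, 132) - 26787/36138 = -13211/(132²) - 26787/36138 = -13211/17424 - 26787*1/36138 = -13211*1/17424 - 8929/12046 = -1201/1584 - 8929/12046 = -14305391/9540432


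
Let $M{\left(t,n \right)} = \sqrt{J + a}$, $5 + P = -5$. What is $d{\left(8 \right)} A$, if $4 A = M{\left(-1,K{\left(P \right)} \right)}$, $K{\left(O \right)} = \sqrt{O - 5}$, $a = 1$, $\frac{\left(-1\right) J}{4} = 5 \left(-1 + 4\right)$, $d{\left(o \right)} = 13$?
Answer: $\frac{13 i \sqrt{59}}{4} \approx 24.964 i$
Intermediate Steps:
$P = -10$ ($P = -5 - 5 = -10$)
$J = -60$ ($J = - 4 \cdot 5 \left(-1 + 4\right) = - 4 \cdot 5 \cdot 3 = \left(-4\right) 15 = -60$)
$K{\left(O \right)} = \sqrt{-5 + O}$
$M{\left(t,n \right)} = i \sqrt{59}$ ($M{\left(t,n \right)} = \sqrt{-60 + 1} = \sqrt{-59} = i \sqrt{59}$)
$A = \frac{i \sqrt{59}}{4} \approx 1.9203 i$
$d{\left(8 \right)} A = 13 \frac{i \sqrt{59}}{4} = \frac{13 i \sqrt{59}}{4}$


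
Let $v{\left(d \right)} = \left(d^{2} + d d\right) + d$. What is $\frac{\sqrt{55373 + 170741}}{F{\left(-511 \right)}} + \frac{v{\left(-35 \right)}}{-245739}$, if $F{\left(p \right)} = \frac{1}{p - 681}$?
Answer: $- \frac{805}{81913} - 1192 \sqrt{226114} \approx -5.6681 \cdot 10^{5}$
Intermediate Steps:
$F{\left(p \right)} = \frac{1}{-681 + p}$
$v{\left(d \right)} = d + 2 d^{2}$ ($v{\left(d \right)} = \left(d^{2} + d^{2}\right) + d = 2 d^{2} + d = d + 2 d^{2}$)
$\frac{\sqrt{55373 + 170741}}{F{\left(-511 \right)}} + \frac{v{\left(-35 \right)}}{-245739} = \frac{\sqrt{55373 + 170741}}{\frac{1}{-681 - 511}} + \frac{\left(-35\right) \left(1 + 2 \left(-35\right)\right)}{-245739} = \frac{\sqrt{226114}}{\frac{1}{-1192}} + - 35 \left(1 - 70\right) \left(- \frac{1}{245739}\right) = \frac{\sqrt{226114}}{- \frac{1}{1192}} + \left(-35\right) \left(-69\right) \left(- \frac{1}{245739}\right) = \sqrt{226114} \left(-1192\right) + 2415 \left(- \frac{1}{245739}\right) = - 1192 \sqrt{226114} - \frac{805}{81913} = - \frac{805}{81913} - 1192 \sqrt{226114}$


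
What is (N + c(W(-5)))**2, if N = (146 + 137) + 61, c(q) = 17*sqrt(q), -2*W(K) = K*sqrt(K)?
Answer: (688 + 17*sqrt(2)*5**(3/4)*sqrt(I))**2/4 ≈ 1.3789e+5 + 21170.0*I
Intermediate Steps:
W(K) = -K**(3/2)/2 (W(K) = -K*sqrt(K)/2 = -K**(3/2)/2)
N = 344 (N = 283 + 61 = 344)
(N + c(W(-5)))**2 = (344 + 17*sqrt(-(-5)*I*sqrt(5)/2))**2 = (344 + 17*sqrt(5*I*sqrt(5)/2))**2 = (344 + 17*(sqrt(2)*5**(3/4)*sqrt(I)/2))**2 = (344 + 17*sqrt(2)*5**(3/4)*sqrt(I)/2)**2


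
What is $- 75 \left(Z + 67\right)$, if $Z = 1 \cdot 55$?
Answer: $-9150$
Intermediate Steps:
$Z = 55$
$- 75 \left(Z + 67\right) = - 75 \left(55 + 67\right) = \left(-75\right) 122 = -9150$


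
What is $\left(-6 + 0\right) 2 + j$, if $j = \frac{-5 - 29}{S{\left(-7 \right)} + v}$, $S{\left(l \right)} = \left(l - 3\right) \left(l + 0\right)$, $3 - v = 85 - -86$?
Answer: $- \frac{571}{49} \approx -11.653$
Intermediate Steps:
$v = -168$ ($v = 3 - \left(85 - -86\right) = 3 - \left(85 + 86\right) = 3 - 171 = -168$)
$S{\left(l \right)} = l \left(-3 + l\right)$ ($S{\left(l \right)} = \left(-3 + l\right) l = l \left(-3 + l\right)$)
$j = \frac{17}{49}$ ($j = \frac{-5 - 29}{- 7 \left(-3 - 7\right) - 168} = - \frac{34}{\left(-7\right) \left(-10\right) - 168} = - \frac{34}{70 - 168} = - \frac{34}{-98} = \left(-34\right) \left(- \frac{1}{98}\right) = \frac{17}{49} \approx 0.34694$)
$\left(-6 + 0\right) 2 + j = \left(-6 + 0\right) 2 + \frac{17}{49} = \left(-6\right) 2 + \frac{17}{49} = -12 + \frac{17}{49} = - \frac{571}{49}$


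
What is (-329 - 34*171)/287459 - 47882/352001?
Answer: -15926453981/101185855459 ≈ -0.15740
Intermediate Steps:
(-329 - 34*171)/287459 - 47882/352001 = (-329 - 5814)*(1/287459) - 47882*1/352001 = -6143*1/287459 - 47882/352001 = -6143/287459 - 47882/352001 = -15926453981/101185855459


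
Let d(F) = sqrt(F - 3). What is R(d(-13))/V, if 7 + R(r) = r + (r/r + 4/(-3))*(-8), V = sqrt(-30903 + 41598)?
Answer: sqrt(10695)*(-13 + 12*I)/32085 ≈ -0.041902 + 0.038679*I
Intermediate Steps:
V = sqrt(10695) ≈ 103.42
d(F) = sqrt(-3 + F)
R(r) = -13/3 + r (R(r) = -7 + (r + (r/r + 4/(-3))*(-8)) = -7 + (r + (1 + 4*(-1/3))*(-8)) = -7 + (r + (1 - 4/3)*(-8)) = -7 + (r - 1/3*(-8)) = -7 + (r + 8/3) = -7 + (8/3 + r) = -13/3 + r)
R(d(-13))/V = (-13/3 + sqrt(-3 - 13))/(sqrt(10695)) = (-13/3 + sqrt(-16))*(sqrt(10695)/10695) = (-13/3 + 4*I)*(sqrt(10695)/10695) = sqrt(10695)*(-13/3 + 4*I)/10695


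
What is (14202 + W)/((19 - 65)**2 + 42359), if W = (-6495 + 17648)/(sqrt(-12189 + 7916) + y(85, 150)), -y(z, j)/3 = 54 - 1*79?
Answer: 47135957/146737850 - 11153*I*sqrt(4273)/440213550 ≈ 0.32123 - 0.0016561*I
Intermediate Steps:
y(z, j) = 75 (y(z, j) = -3*(54 - 1*79) = -3*(54 - 79) = -3*(-25) = 75)
W = 11153/(75 + I*sqrt(4273)) (W = (-6495 + 17648)/(sqrt(-12189 + 7916) + 75) = 11153/(sqrt(-4273) + 75) = 11153/(I*sqrt(4273) + 75) = 11153/(75 + I*sqrt(4273)) ≈ 84.51 - 73.656*I)
(14202 + W)/((19 - 65)**2 + 42359) = (14202 + (836475/9898 - 11153*I*sqrt(4273)/9898))/((19 - 65)**2 + 42359) = (141407871/9898 - 11153*I*sqrt(4273)/9898)/((-46)**2 + 42359) = (141407871/9898 - 11153*I*sqrt(4273)/9898)/(2116 + 42359) = (141407871/9898 - 11153*I*sqrt(4273)/9898)/44475 = (141407871/9898 - 11153*I*sqrt(4273)/9898)*(1/44475) = 47135957/146737850 - 11153*I*sqrt(4273)/440213550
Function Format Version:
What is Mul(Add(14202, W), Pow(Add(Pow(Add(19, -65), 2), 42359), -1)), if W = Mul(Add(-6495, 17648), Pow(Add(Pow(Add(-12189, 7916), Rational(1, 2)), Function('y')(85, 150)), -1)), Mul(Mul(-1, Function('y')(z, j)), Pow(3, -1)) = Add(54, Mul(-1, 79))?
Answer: Add(Rational(47135957, 146737850), Mul(Rational(-11153, 440213550), I, Pow(4273, Rational(1, 2)))) ≈ Add(0.32123, Mul(-0.0016561, I))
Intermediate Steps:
Function('y')(z, j) = 75 (Function('y')(z, j) = Mul(-3, Add(54, Mul(-1, 79))) = Mul(-3, Add(54, -79)) = Mul(-3, -25) = 75)
W = Mul(11153, Pow(Add(75, Mul(I, Pow(4273, Rational(1, 2)))), -1)) (W = Mul(Add(-6495, 17648), Pow(Add(Pow(Add(-12189, 7916), Rational(1, 2)), 75), -1)) = Mul(11153, Pow(Add(Pow(-4273, Rational(1, 2)), 75), -1)) = Mul(11153, Pow(Add(Mul(I, Pow(4273, Rational(1, 2))), 75), -1)) = Mul(11153, Pow(Add(75, Mul(I, Pow(4273, Rational(1, 2)))), -1)) ≈ Add(84.510, Mul(-73.656, I)))
Mul(Add(14202, W), Pow(Add(Pow(Add(19, -65), 2), 42359), -1)) = Mul(Add(14202, Add(Rational(836475, 9898), Mul(Rational(-11153, 9898), I, Pow(4273, Rational(1, 2))))), Pow(Add(Pow(Add(19, -65), 2), 42359), -1)) = Mul(Add(Rational(141407871, 9898), Mul(Rational(-11153, 9898), I, Pow(4273, Rational(1, 2)))), Pow(Add(Pow(-46, 2), 42359), -1)) = Mul(Add(Rational(141407871, 9898), Mul(Rational(-11153, 9898), I, Pow(4273, Rational(1, 2)))), Pow(Add(2116, 42359), -1)) = Mul(Add(Rational(141407871, 9898), Mul(Rational(-11153, 9898), I, Pow(4273, Rational(1, 2)))), Pow(44475, -1)) = Mul(Add(Rational(141407871, 9898), Mul(Rational(-11153, 9898), I, Pow(4273, Rational(1, 2)))), Rational(1, 44475)) = Add(Rational(47135957, 146737850), Mul(Rational(-11153, 440213550), I, Pow(4273, Rational(1, 2))))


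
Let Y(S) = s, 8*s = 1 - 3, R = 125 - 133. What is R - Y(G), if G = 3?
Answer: -31/4 ≈ -7.7500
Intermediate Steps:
R = -8
s = -¼ (s = (1 - 3)/8 = (⅛)*(-2) = -¼ ≈ -0.25000)
Y(S) = -¼
R - Y(G) = -8 - 1*(-¼) = -8 + ¼ = -31/4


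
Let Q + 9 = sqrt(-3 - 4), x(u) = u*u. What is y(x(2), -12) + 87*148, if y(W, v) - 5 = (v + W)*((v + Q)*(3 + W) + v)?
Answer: 14153 - 56*I*sqrt(7) ≈ 14153.0 - 148.16*I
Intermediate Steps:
x(u) = u**2
Q = -9 + I*sqrt(7) (Q = -9 + sqrt(-3 - 4) = -9 + sqrt(-7) = -9 + I*sqrt(7) ≈ -9.0 + 2.6458*I)
y(W, v) = 5 + (W + v)*(v + (3 + W)*(-9 + v + I*sqrt(7))) (y(W, v) = 5 + (v + W)*((v + (-9 + I*sqrt(7)))*(3 + W) + v) = 5 + (W + v)*((-9 + v + I*sqrt(7))*(3 + W) + v) = 5 + (W + v)*((3 + W)*(-9 + v + I*sqrt(7)) + v) = 5 + (W + v)*(v + (3 + W)*(-9 + v + I*sqrt(7))))
y(x(2), -12) + 87*148 = (5 + 4*(-12)**2 + 2**2*(-12)**2 - 12*(2**2)**2 + (2**2)**2*(-9 + I*sqrt(7)) - 3*2**2*(9 - I*sqrt(7)) - 3*(-12)*(9 - I*sqrt(7)) + 4*2**2*(-12) - 1*2**2*(-12)*(9 - I*sqrt(7))) + 87*148 = (5 + 4*144 + 4*144 - 12*4**2 + 4**2*(-9 + I*sqrt(7)) - 3*4*(9 - I*sqrt(7)) + (324 - 36*I*sqrt(7)) + 4*4*(-12) - 1*4*(-12)*(9 - I*sqrt(7))) + 12876 = (5 + 576 + 576 - 12*16 + 16*(-9 + I*sqrt(7)) + (-108 + 12*I*sqrt(7)) + (324 - 36*I*sqrt(7)) - 192 + (432 - 48*I*sqrt(7))) + 12876 = (5 + 576 + 576 - 192 + (-144 + 16*I*sqrt(7)) + (-108 + 12*I*sqrt(7)) + (324 - 36*I*sqrt(7)) - 192 + (432 - 48*I*sqrt(7))) + 12876 = (1277 - 56*I*sqrt(7)) + 12876 = 14153 - 56*I*sqrt(7)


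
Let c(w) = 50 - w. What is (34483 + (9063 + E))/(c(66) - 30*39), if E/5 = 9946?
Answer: -46638/593 ≈ -78.648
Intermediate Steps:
E = 49730 (E = 5*9946 = 49730)
(34483 + (9063 + E))/(c(66) - 30*39) = (34483 + (9063 + 49730))/((50 - 1*66) - 30*39) = (34483 + 58793)/((50 - 66) - 1170) = 93276/(-16 - 1170) = 93276/(-1186) = 93276*(-1/1186) = -46638/593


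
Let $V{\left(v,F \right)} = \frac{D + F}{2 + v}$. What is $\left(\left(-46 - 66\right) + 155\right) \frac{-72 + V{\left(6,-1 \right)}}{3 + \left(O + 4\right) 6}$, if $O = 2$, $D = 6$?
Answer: $- \frac{24553}{312} \approx -78.696$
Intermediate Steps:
$V{\left(v,F \right)} = \frac{6 + F}{2 + v}$
$\left(\left(-46 - 66\right) + 155\right) \frac{-72 + V{\left(6,-1 \right)}}{3 + \left(O + 4\right) 6} = \left(\left(-46 - 66\right) + 155\right) \frac{-72 + \frac{6 - 1}{2 + 6}}{3 + \left(2 + 4\right) 6} = \left(\left(-46 - 66\right) + 155\right) \frac{-72 + \frac{1}{8} \cdot 5}{3 + 6 \cdot 6} = \left(-112 + 155\right) \frac{-72 + \frac{1}{8} \cdot 5}{3 + 36} = 43 \frac{-72 + \frac{5}{8}}{39} = 43 \left(\left(- \frac{571}{8}\right) \frac{1}{39}\right) = 43 \left(- \frac{571}{312}\right) = - \frac{24553}{312}$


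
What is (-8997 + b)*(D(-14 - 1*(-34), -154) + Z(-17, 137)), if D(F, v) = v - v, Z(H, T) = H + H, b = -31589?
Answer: 1379924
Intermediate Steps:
Z(H, T) = 2*H
D(F, v) = 0
(-8997 + b)*(D(-14 - 1*(-34), -154) + Z(-17, 137)) = (-8997 - 31589)*(0 + 2*(-17)) = -40586*(0 - 34) = -40586*(-34) = 1379924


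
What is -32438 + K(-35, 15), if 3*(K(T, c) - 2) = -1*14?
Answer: -97322/3 ≈ -32441.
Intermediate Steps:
K(T, c) = -8/3 (K(T, c) = 2 + (-1*14)/3 = 2 + (⅓)*(-14) = 2 - 14/3 = -8/3)
-32438 + K(-35, 15) = -32438 - 8/3 = -97322/3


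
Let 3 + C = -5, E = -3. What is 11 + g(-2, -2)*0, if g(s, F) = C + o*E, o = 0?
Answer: 11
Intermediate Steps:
C = -8 (C = -3 - 5 = -8)
g(s, F) = -8 (g(s, F) = -8 + 0*(-3) = -8 + 0 = -8)
11 + g(-2, -2)*0 = 11 - 8*0 = 11 + 0 = 11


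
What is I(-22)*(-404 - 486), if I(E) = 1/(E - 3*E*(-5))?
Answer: 445/176 ≈ 2.5284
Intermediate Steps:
I(E) = 1/(16*E) (I(E) = 1/(E + 15*E) = 1/(16*E))
I(-22)*(-404 - 486) = ((1/16)/(-22))*(-404 - 486) = ((1/16)*(-1/22))*(-890) = -1/352*(-890) = 445/176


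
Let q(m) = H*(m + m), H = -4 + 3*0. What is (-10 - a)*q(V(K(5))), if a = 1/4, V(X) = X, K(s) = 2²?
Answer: 328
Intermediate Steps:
K(s) = 4
H = -4 (H = -4 + 0 = -4)
q(m) = -8*m (q(m) = -4*(m + m) = -8*m)
a = ¼ ≈ 0.25000
(-10 - a)*q(V(K(5))) = (-10 - 1*¼)*(-8*4) = (-10 - ¼)*(-32) = -41/4*(-32) = 328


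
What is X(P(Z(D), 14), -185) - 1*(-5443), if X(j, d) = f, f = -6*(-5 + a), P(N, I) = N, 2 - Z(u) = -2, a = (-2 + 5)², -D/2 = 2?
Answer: 5419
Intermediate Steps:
D = -4 (D = -2*2 = -4)
a = 9 (a = 3² = 9)
Z(u) = 4 (Z(u) = 2 - 1*(-2) = 2 + 2 = 4)
f = -24 (f = -6*(-5 + 9) = -6*4 = -24)
X(j, d) = -24
X(P(Z(D), 14), -185) - 1*(-5443) = -24 - 1*(-5443) = -24 + 5443 = 5419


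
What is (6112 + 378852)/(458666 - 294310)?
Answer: 96241/41089 ≈ 2.3423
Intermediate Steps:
(6112 + 378852)/(458666 - 294310) = 384964/164356 = 384964*(1/164356) = 96241/41089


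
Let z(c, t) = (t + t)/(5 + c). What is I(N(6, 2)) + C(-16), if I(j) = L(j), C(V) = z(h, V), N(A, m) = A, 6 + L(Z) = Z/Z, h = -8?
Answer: 17/3 ≈ 5.6667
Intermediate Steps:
L(Z) = -5 (L(Z) = -6 + Z/Z = -6 + 1 = -5)
z(c, t) = 2*t/(5 + c) (z(c, t) = (2*t)/(5 + c) = 2*t/(5 + c))
C(V) = -2*V/3 (C(V) = 2*V/(5 - 8) = 2*V/(-3) = 2*V*(-⅓) = -2*V/3)
I(j) = -5
I(N(6, 2)) + C(-16) = -5 - ⅔*(-16) = -5 + 32/3 = 17/3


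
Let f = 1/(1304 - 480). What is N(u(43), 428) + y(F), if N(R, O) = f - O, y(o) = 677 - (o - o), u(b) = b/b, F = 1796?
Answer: 205177/824 ≈ 249.00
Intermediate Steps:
f = 1/824 ≈ 0.0012136
u(b) = 1
y(o) = 677 (y(o) = 677 - 1*0 = 677 + 0 = 677)
N(R, O) = 1/824 - O
N(u(43), 428) + y(F) = (1/824 - 1*428) + 677 = (1/824 - 428) + 677 = -352671/824 + 677 = 205177/824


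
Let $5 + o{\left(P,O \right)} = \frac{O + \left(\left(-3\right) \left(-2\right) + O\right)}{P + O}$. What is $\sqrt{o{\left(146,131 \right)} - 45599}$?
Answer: $\frac{6 i \sqrt{97196530}}{277} \approx 213.55 i$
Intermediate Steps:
$o{\left(P,O \right)} = -5 + \frac{6 + 2 O}{O + P}$ ($o{\left(P,O \right)} = -5 + \frac{O + \left(\left(-3\right) \left(-2\right) + O\right)}{P + O} = -5 + \frac{O + \left(6 + O\right)}{O + P} = -5 + \frac{6 + 2 O}{O + P}$)
$\sqrt{o{\left(146,131 \right)} - 45599} = \sqrt{\frac{6 - 730 - 393}{131 + 146} - 45599} = \sqrt{\frac{6 - 730 - 393}{277} - 45599} = \sqrt{\frac{1}{277} \left(-1117\right) - 45599} = \sqrt{- \frac{1117}{277} - 45599} = \sqrt{- \frac{12632040}{277}} = \frac{6 i \sqrt{97196530}}{277}$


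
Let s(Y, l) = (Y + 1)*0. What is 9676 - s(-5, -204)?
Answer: 9676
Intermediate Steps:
s(Y, l) = 0 (s(Y, l) = (1 + Y)*0 = 0)
9676 - s(-5, -204) = 9676 - 1*0 = 9676 + 0 = 9676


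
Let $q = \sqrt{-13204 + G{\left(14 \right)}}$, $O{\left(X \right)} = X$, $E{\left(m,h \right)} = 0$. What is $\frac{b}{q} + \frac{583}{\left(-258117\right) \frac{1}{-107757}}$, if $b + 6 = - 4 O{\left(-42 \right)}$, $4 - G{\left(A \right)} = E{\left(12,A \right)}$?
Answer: $\frac{20940777}{86039} - \frac{27 i \sqrt{33}}{110} \approx 243.39 - 1.41 i$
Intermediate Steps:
$G{\left(A \right)} = 4$ ($G{\left(A \right)} = 4 - 0 = 4 + 0 = 4$)
$b = 162$ ($b = -6 - -168 = -6 + 168 = 162$)
$q = 20 i \sqrt{33}$ ($q = \sqrt{-13204 + 4} = \sqrt{-13200} = 20 i \sqrt{33} \approx 114.89 i$)
$\frac{b}{q} + \frac{583}{\left(-258117\right) \frac{1}{-107757}} = \frac{162}{20 i \sqrt{33}} + \frac{583}{\left(-258117\right) \frac{1}{-107757}} = 162 \left(- \frac{i \sqrt{33}}{660}\right) + \frac{583}{\left(-258117\right) \left(- \frac{1}{107757}\right)} = - \frac{27 i \sqrt{33}}{110} + \frac{583}{\frac{86039}{35919}} = - \frac{27 i \sqrt{33}}{110} + 583 \cdot \frac{35919}{86039} = - \frac{27 i \sqrt{33}}{110} + \frac{20940777}{86039} = \frac{20940777}{86039} - \frac{27 i \sqrt{33}}{110}$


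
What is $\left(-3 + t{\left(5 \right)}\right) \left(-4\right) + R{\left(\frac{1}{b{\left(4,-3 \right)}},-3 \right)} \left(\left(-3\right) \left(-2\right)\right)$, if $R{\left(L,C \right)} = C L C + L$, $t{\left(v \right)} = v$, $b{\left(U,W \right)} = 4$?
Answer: $7$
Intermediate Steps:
$R{\left(L,C \right)} = L + L C^{2}$ ($R{\left(L,C \right)} = L C^{2} + L = L + L C^{2}$)
$\left(-3 + t{\left(5 \right)}\right) \left(-4\right) + R{\left(\frac{1}{b{\left(4,-3 \right)}},-3 \right)} \left(\left(-3\right) \left(-2\right)\right) = \left(-3 + 5\right) \left(-4\right) + \frac{1 + \left(-3\right)^{2}}{4} \left(\left(-3\right) \left(-2\right)\right) = 2 \left(-4\right) + \frac{1 + 9}{4} \cdot 6 = -8 + \frac{1}{4} \cdot 10 \cdot 6 = -8 + \frac{5}{2} \cdot 6 = -8 + 15 = 7$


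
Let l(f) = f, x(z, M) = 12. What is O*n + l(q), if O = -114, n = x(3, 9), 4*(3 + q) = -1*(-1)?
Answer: -5483/4 ≈ -1370.8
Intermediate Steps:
q = -11/4 (q = -3 + (-1*(-1))/4 = -3 + (1/4)*1 = -3 + 1/4 = -11/4 ≈ -2.7500)
n = 12
O*n + l(q) = -114*12 - 11/4 = -1368 - 11/4 = -5483/4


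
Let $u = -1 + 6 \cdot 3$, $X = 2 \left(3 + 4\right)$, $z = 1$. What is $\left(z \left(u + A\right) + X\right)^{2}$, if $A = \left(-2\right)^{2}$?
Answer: $1225$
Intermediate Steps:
$A = 4$
$X = 14$ ($X = 2 \cdot 7 = 14$)
$u = 17$ ($u = -1 + 18 = 17$)
$\left(z \left(u + A\right) + X\right)^{2} = \left(1 \left(17 + 4\right) + 14\right)^{2} = \left(1 \cdot 21 + 14\right)^{2} = \left(21 + 14\right)^{2} = 35^{2} = 1225$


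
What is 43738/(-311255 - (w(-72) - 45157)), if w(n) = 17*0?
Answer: -21869/133049 ≈ -0.16437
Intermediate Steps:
w(n) = 0
43738/(-311255 - (w(-72) - 45157)) = 43738/(-311255 - (0 - 45157)) = 43738/(-311255 - 1*(-45157)) = 43738/(-311255 + 45157) = 43738/(-266098) = 43738*(-1/266098) = -21869/133049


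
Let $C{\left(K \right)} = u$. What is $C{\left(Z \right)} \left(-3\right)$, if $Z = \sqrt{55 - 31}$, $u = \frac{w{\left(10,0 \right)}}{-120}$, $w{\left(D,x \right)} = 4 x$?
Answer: $0$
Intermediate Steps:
$u = 0$ ($u = \frac{4 \cdot 0}{-120} = 0 \left(- \frac{1}{120}\right) = 0$)
$Z = 2 \sqrt{6}$ ($Z = \sqrt{24} = 2 \sqrt{6} \approx 4.899$)
$C{\left(K \right)} = 0$
$C{\left(Z \right)} \left(-3\right) = 0 \left(-3\right) = 0$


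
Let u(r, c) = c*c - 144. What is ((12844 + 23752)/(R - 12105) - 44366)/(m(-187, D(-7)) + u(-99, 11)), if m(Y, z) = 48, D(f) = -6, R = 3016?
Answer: -80655834/45445 ≈ -1774.8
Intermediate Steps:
u(r, c) = -144 + c² (u(r, c) = c² - 144 = -144 + c²)
((12844 + 23752)/(R - 12105) - 44366)/(m(-187, D(-7)) + u(-99, 11)) = ((12844 + 23752)/(3016 - 12105) - 44366)/(48 + (-144 + 11²)) = (36596/(-9089) - 44366)/(48 + (-144 + 121)) = (36596*(-1/9089) - 44366)/(48 - 23) = (-36596/9089 - 44366)/25 = -403279170/9089*1/25 = -80655834/45445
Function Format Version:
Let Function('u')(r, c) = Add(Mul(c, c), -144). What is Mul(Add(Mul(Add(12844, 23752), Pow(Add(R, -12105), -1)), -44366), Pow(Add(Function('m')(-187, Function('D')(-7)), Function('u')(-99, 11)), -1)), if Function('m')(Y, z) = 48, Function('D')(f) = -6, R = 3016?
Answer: Rational(-80655834, 45445) ≈ -1774.8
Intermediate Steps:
Function('u')(r, c) = Add(-144, Pow(c, 2)) (Function('u')(r, c) = Add(Pow(c, 2), -144) = Add(-144, Pow(c, 2)))
Mul(Add(Mul(Add(12844, 23752), Pow(Add(R, -12105), -1)), -44366), Pow(Add(Function('m')(-187, Function('D')(-7)), Function('u')(-99, 11)), -1)) = Mul(Add(Mul(Add(12844, 23752), Pow(Add(3016, -12105), -1)), -44366), Pow(Add(48, Add(-144, Pow(11, 2))), -1)) = Mul(Add(Mul(36596, Pow(-9089, -1)), -44366), Pow(Add(48, Add(-144, 121)), -1)) = Mul(Add(Mul(36596, Rational(-1, 9089)), -44366), Pow(Add(48, -23), -1)) = Mul(Add(Rational(-36596, 9089), -44366), Pow(25, -1)) = Mul(Rational(-403279170, 9089), Rational(1, 25)) = Rational(-80655834, 45445)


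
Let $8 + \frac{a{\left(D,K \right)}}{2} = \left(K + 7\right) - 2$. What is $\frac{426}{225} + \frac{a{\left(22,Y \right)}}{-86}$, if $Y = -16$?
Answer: $\frac{7531}{3225} \approx 2.3352$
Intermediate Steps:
$a{\left(D,K \right)} = -6 + 2 K$ ($a{\left(D,K \right)} = -16 + 2 \left(\left(K + 7\right) - 2\right) = -16 + 2 \left(\left(7 + K\right) - 2\right) = -16 + 2 \left(5 + K\right) = -16 + \left(10 + 2 K\right) = -6 + 2 K$)
$\frac{426}{225} + \frac{a{\left(22,Y \right)}}{-86} = \frac{426}{225} + \frac{-6 + 2 \left(-16\right)}{-86} = 426 \cdot \frac{1}{225} + \left(-6 - 32\right) \left(- \frac{1}{86}\right) = \frac{142}{75} - - \frac{19}{43} = \frac{142}{75} + \frac{19}{43} = \frac{7531}{3225}$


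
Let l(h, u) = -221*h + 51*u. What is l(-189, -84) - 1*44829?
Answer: -7344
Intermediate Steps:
l(-189, -84) - 1*44829 = (-221*(-189) + 51*(-84)) - 1*44829 = (41769 - 4284) - 44829 = 37485 - 44829 = -7344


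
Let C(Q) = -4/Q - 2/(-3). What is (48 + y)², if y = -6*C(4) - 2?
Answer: 2304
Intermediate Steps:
C(Q) = ⅔ - 4/Q (C(Q) = -4/Q - 2*(-⅓) = -4/Q + ⅔ = ⅔ - 4/Q)
y = 0 (y = -6*(⅔ - 4/4) - 2 = -6*(⅔ - 4*¼) - 2 = -6*(⅔ - 1) - 2 = -6*(-⅓) - 2 = 2 - 2 = 0)
(48 + y)² = (48 + 0)² = 48² = 2304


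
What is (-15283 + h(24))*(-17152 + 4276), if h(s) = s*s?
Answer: 189367332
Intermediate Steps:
h(s) = s**2
(-15283 + h(24))*(-17152 + 4276) = (-15283 + 24**2)*(-17152 + 4276) = (-15283 + 576)*(-12876) = -14707*(-12876) = 189367332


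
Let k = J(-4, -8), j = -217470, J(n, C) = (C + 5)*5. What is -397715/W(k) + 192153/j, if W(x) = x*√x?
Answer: -64051/72490 - 79543*I*√15/45 ≈ -0.88358 - 6846.0*I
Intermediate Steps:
J(n, C) = 25 + 5*C (J(n, C) = (5 + C)*5 = 25 + 5*C)
k = -15 (k = 25 + 5*(-8) = 25 - 40 = -15)
W(x) = x^(3/2)
-397715/W(k) + 192153/j = -397715*I*√15/225 + 192153/(-217470) = -397715*I*√15/225 + 192153*(-1/217470) = -79543*I*√15/45 - 64051/72490 = -64051/72490 - 79543*I*√15/45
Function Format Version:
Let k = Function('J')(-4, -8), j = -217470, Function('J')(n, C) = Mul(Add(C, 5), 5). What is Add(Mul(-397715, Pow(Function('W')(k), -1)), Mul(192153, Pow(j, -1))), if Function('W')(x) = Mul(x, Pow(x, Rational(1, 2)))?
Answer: Add(Rational(-64051, 72490), Mul(Rational(-79543, 45), I, Pow(15, Rational(1, 2)))) ≈ Add(-0.88358, Mul(-6846.0, I))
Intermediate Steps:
Function('J')(n, C) = Add(25, Mul(5, C)) (Function('J')(n, C) = Mul(Add(5, C), 5) = Add(25, Mul(5, C)))
k = -15 (k = Add(25, Mul(5, -8)) = Add(25, -40) = -15)
Function('W')(x) = Pow(x, Rational(3, 2))
Add(Mul(-397715, Pow(Function('W')(k), -1)), Mul(192153, Pow(j, -1))) = Add(Mul(-397715, Pow(Pow(-15, Rational(3, 2)), -1)), Mul(192153, Pow(-217470, -1))) = Add(Mul(-397715, Pow(Mul(-15, I, Pow(15, Rational(1, 2))), -1)), Mul(192153, Rational(-1, 217470))) = Add(Mul(-397715, Mul(Rational(1, 225), I, Pow(15, Rational(1, 2)))), Rational(-64051, 72490)) = Add(Mul(Rational(-79543, 45), I, Pow(15, Rational(1, 2))), Rational(-64051, 72490)) = Add(Rational(-64051, 72490), Mul(Rational(-79543, 45), I, Pow(15, Rational(1, 2))))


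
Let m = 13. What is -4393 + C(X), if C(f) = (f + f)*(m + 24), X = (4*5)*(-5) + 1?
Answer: -11719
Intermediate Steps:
X = -99 (X = 20*(-5) + 1 = -100 + 1 = -99)
C(f) = 74*f (C(f) = (f + f)*(13 + 24) = (2*f)*37 = 74*f)
-4393 + C(X) = -4393 + 74*(-99) = -4393 - 7326 = -11719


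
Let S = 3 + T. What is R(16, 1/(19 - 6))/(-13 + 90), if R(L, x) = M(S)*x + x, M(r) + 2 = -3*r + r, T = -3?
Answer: -1/1001 ≈ -0.00099900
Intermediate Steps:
S = 0 (S = 3 - 3 = 0)
M(r) = -2 - 2*r (M(r) = -2 + (-3*r + r) = -2 - 2*r)
R(L, x) = -x (R(L, x) = (-2 - 2*0)*x + x = (-2 + 0)*x + x = -2*x + x = -x)
R(16, 1/(19 - 6))/(-13 + 90) = (-1/(19 - 6))/(-13 + 90) = -1/13/77 = -1*1/13*(1/77) = -1/13*1/77 = -1/1001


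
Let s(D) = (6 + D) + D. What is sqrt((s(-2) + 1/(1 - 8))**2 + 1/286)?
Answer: sqrt(13837538)/2002 ≈ 1.8581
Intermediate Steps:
s(D) = 6 + 2*D
sqrt((s(-2) + 1/(1 - 8))**2 + 1/286) = sqrt(((6 + 2*(-2)) + 1/(1 - 8))**2 + 1/286) = sqrt(((6 - 4) + 1/(-7))**2 + 1/286) = sqrt((2 - 1/7)**2 + 1/286) = sqrt((13/7)**2 + 1/286) = sqrt(169/49 + 1/286) = sqrt(48383/14014) = sqrt(13837538)/2002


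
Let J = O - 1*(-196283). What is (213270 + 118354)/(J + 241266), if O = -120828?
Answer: 331624/316721 ≈ 1.0471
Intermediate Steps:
J = 75455 (J = -120828 - 1*(-196283) = -120828 + 196283 = 75455)
(213270 + 118354)/(J + 241266) = (213270 + 118354)/(75455 + 241266) = 331624/316721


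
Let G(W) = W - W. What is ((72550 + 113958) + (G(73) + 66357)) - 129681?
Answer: 123184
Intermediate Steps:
G(W) = 0
((72550 + 113958) + (G(73) + 66357)) - 129681 = ((72550 + 113958) + (0 + 66357)) - 129681 = (186508 + 66357) - 129681 = 252865 - 129681 = 123184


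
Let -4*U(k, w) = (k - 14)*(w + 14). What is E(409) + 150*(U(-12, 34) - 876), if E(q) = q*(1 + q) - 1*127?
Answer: 82963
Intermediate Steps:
U(k, w) = -(-14 + k)*(14 + w)/4 (U(k, w) = -(k - 14)*(w + 14)/4 = -(-14 + k)*(14 + w)/4)
E(q) = -127 + q*(1 + q) (E(q) = q*(1 + q) - 127 = -127 + q*(1 + q))
E(409) + 150*(U(-12, 34) - 876) = (-127 + 409 + 409**2) + 150*((49 - 7/2*(-12) + (7/2)*34 - 1/4*(-12)*34) - 876) = (-127 + 409 + 167281) + 150*((49 + 42 + 119 + 102) - 876) = 167563 + 150*(312 - 876) = 167563 + 150*(-564) = 167563 - 84600 = 82963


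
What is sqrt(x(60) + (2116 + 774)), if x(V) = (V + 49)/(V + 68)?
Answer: sqrt(740058)/16 ≈ 53.767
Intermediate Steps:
x(V) = (49 + V)/(68 + V)
sqrt(x(60) + (2116 + 774)) = sqrt((49 + 60)/(68 + 60) + (2116 + 774)) = sqrt(109/128 + 2890) = sqrt(370029/128) = sqrt(740058)/16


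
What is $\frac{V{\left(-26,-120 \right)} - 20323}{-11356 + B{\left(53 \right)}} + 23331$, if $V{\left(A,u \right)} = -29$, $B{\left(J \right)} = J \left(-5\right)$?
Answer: $\frac{271149903}{11621} \approx 23333.0$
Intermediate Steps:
$B{\left(J \right)} = - 5 J$
$\frac{V{\left(-26,-120 \right)} - 20323}{-11356 + B{\left(53 \right)}} + 23331 = \frac{-29 - 20323}{-11356 - 265} + 23331 = - \frac{20352}{-11356 - 265} + 23331 = - \frac{20352}{-11621} + 23331 = \left(-20352\right) \left(- \frac{1}{11621}\right) + 23331 = \frac{20352}{11621} + 23331 = \frac{271149903}{11621}$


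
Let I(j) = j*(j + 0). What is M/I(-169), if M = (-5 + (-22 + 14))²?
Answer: 1/169 ≈ 0.0059172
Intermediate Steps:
M = 169 (M = (-5 - 8)² = (-13)² = 169)
I(j) = j² (I(j) = j*j = j²)
M/I(-169) = 169/((-169)²) = 169/28561 = 169*(1/28561) = 1/169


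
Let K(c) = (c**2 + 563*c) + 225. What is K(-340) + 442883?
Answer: 367288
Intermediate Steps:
K(c) = 225 + c**2 + 563*c
K(-340) + 442883 = (225 + (-340)**2 + 563*(-340)) + 442883 = (225 + 115600 - 191420) + 442883 = -75595 + 442883 = 367288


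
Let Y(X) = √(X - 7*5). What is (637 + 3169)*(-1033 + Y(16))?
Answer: -3931598 + 3806*I*√19 ≈ -3.9316e+6 + 16590.0*I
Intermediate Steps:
Y(X) = √(-35 + X) (Y(X) = √(X - 35) = √(-35 + X))
(637 + 3169)*(-1033 + Y(16)) = (637 + 3169)*(-1033 + √(-35 + 16)) = 3806*(-1033 + √(-19)) = 3806*(-1033 + I*√19) = -3931598 + 3806*I*√19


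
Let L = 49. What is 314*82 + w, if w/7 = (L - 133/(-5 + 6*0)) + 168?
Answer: 137266/5 ≈ 27453.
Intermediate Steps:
w = 8526/5 (w = 7*((49 - 133/(-5 + 6*0)) + 168) = 7*((49 - 133/(-5 + 0)) + 168) = 7*((49 - 133/(-5)) + 168) = 7*((49 - 133*(-⅕)) + 168) = 7*((49 + 133/5) + 168) = 7*(378/5 + 168) = 7*(1218/5) = 8526/5 ≈ 1705.2)
314*82 + w = 314*82 + 8526/5 = 25748 + 8526/5 = 137266/5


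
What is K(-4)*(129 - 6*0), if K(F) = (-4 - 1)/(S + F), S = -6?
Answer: 129/2 ≈ 64.500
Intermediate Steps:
K(F) = -5/(-6 + F) (K(F) = (-4 - 1)/(-6 + F) = -5/(-6 + F))
K(-4)*(129 - 6*0) = (-5/(-6 - 4))*(129 - 6*0) = (-5/(-10))*(129 + 0) = -5*(-1/10)*129 = (1/2)*129 = 129/2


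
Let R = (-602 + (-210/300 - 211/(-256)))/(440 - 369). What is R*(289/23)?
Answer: -222645889/2090240 ≈ -106.52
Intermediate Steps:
R = -770401/90880 (R = (-602 + (-210*1/300 - 211*(-1/256)))/71 = (-602 + (-7/10 + 211/256))*(1/71) = (-602 + 159/1280)*(1/71) = -770401/1280*1/71 = -770401/90880 ≈ -8.4771)
R*(289/23) = -222645889/(90880*23) = -770401/90880*289/23 = -222645889/2090240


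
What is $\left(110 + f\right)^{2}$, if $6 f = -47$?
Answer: $\frac{375769}{36} \approx 10438.0$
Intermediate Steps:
$f = - \frac{47}{6}$ ($f = \frac{1}{6} \left(-47\right) = - \frac{47}{6} \approx -7.8333$)
$\left(110 + f\right)^{2} = \left(110 - \frac{47}{6}\right)^{2} = \left(\frac{613}{6}\right)^{2} = \frac{375769}{36}$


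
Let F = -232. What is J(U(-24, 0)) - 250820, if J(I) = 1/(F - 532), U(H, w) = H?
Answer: -191626481/764 ≈ -2.5082e+5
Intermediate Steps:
J(I) = -1/764 (J(I) = 1/(-232 - 532) = 1/(-764) = -1/764)
J(U(-24, 0)) - 250820 = -1/764 - 250820 = -191626481/764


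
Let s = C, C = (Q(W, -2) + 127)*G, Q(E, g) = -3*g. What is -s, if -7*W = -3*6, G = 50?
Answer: -6650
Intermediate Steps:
W = 18/7 (W = -(-3)*6/7 = -1/7*(-18) = 18/7 ≈ 2.5714)
C = 6650 (C = (-3*(-2) + 127)*50 = (6 + 127)*50 = 133*50 = 6650)
s = 6650
-s = -1*6650 = -6650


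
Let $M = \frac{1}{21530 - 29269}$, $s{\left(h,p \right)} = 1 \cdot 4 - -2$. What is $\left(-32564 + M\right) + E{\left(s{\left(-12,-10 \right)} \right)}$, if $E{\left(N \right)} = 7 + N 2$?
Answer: $- \frac{251865756}{7739} \approx -32545.0$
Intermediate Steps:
$s{\left(h,p \right)} = 6$ ($s{\left(h,p \right)} = 4 + 2 = 6$)
$E{\left(N \right)} = 7 + 2 N$
$M = - \frac{1}{7739}$ ($M = \frac{1}{-7739} = - \frac{1}{7739} \approx -0.00012922$)
$\left(-32564 + M\right) + E{\left(s{\left(-12,-10 \right)} \right)} = \left(-32564 - \frac{1}{7739}\right) + \left(7 + 2 \cdot 6\right) = - \frac{252012797}{7739} + \left(7 + 12\right) = - \frac{252012797}{7739} + 19 = - \frac{251865756}{7739}$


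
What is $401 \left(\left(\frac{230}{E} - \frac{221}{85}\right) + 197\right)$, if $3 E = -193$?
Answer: $\frac{73842546}{965} \approx 76521.0$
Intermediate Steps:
$E = - \frac{193}{3}$ ($E = \frac{1}{3} \left(-193\right) = - \frac{193}{3} \approx -64.333$)
$401 \left(\left(\frac{230}{E} - \frac{221}{85}\right) + 197\right) = 401 \left(\left(\frac{230}{- \frac{193}{3}} - \frac{221}{85}\right) + 197\right) = 401 \left(\left(230 \left(- \frac{3}{193}\right) - \frac{13}{5}\right) + 197\right) = 401 \left(\left(- \frac{690}{193} - \frac{13}{5}\right) + 197\right) = 401 \left(- \frac{5959}{965} + 197\right) = 401 \cdot \frac{184146}{965} = \frac{73842546}{965}$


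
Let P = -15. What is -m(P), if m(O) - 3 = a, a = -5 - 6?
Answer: 8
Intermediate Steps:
a = -11
m(O) = -8 (m(O) = 3 - 11 = -8)
-m(P) = -1*(-8) = 8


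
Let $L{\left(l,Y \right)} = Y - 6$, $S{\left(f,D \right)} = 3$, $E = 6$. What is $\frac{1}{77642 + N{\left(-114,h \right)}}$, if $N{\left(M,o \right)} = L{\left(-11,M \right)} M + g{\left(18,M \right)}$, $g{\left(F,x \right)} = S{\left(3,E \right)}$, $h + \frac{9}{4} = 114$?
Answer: $\frac{1}{91325} \approx 1.095 \cdot 10^{-5}$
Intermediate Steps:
$L{\left(l,Y \right)} = -6 + Y$
$h = \frac{447}{4}$ ($h = - \frac{9}{4} + 114 = \frac{447}{4} \approx 111.75$)
$g{\left(F,x \right)} = 3$
$N{\left(M,o \right)} = 3 + M \left(-6 + M\right)$ ($N{\left(M,o \right)} = \left(-6 + M\right) M + 3 = M \left(-6 + M\right) + 3 = 3 + M \left(-6 + M\right)$)
$\frac{1}{77642 + N{\left(-114,h \right)}} = \frac{1}{77642 - \left(-3 + 114 \left(-6 - 114\right)\right)} = \frac{1}{77642 + \left(3 - -13680\right)} = \frac{1}{77642 + \left(3 + 13680\right)} = \frac{1}{77642 + 13683} = \frac{1}{91325}$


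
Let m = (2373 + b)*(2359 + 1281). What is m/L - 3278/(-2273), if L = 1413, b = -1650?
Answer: 1995510458/1070583 ≈ 1863.9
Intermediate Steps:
m = 2631720 (m = (2373 - 1650)*(2359 + 1281) = 723*3640 = 2631720)
m/L - 3278/(-2273) = 2631720/1413 - 3278/(-2273) = 2631720*(1/1413) - 3278*(-1/2273) = 877240/471 + 3278/2273 = 1995510458/1070583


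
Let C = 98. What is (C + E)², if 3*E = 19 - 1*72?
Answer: 58081/9 ≈ 6453.4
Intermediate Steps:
E = -53/3 (E = (19 - 1*72)/3 = (19 - 72)/3 = (⅓)*(-53) = -53/3 ≈ -17.667)
(C + E)² = (98 - 53/3)² = (241/3)² = 58081/9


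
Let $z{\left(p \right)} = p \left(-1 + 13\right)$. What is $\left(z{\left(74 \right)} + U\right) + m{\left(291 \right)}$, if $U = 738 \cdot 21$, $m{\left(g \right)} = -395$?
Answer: $15991$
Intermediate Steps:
$z{\left(p \right)} = 12 p$ ($z{\left(p \right)} = p 12 = 12 p$)
$U = 15498$
$\left(z{\left(74 \right)} + U\right) + m{\left(291 \right)} = \left(12 \cdot 74 + 15498\right) - 395 = \left(888 + 15498\right) - 395 = 16386 - 395 = 15991$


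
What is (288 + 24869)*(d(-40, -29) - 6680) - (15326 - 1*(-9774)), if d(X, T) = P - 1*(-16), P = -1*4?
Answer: -167771976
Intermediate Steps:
P = -4
d(X, T) = 12 (d(X, T) = -4 - 1*(-16) = -4 + 16 = 12)
(288 + 24869)*(d(-40, -29) - 6680) - (15326 - 1*(-9774)) = (288 + 24869)*(12 - 6680) - (15326 - 1*(-9774)) = 25157*(-6668) - (15326 + 9774) = -167746876 - 1*25100 = -167746876 - 25100 = -167771976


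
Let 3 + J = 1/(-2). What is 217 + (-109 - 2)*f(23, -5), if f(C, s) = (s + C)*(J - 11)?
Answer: 29188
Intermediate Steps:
J = -7/2 (J = -3 + 1/(-2) = -3 - 1/2 = -7/2 ≈ -3.5000)
f(C, s) = -29*C/2 - 29*s/2 (f(C, s) = (s + C)*(-7/2 - 11) = (C + s)*(-29/2) = -29*C/2 - 29*s/2)
217 + (-109 - 2)*f(23, -5) = 217 + (-109 - 2)*(-29/2*23 - 29/2*(-5)) = 217 - 111*(-667/2 + 145/2) = 217 - 111*(-261) = 217 + 28971 = 29188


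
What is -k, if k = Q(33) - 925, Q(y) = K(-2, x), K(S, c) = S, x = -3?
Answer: 927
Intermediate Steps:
Q(y) = -2
k = -927 (k = -2 - 925 = -927)
-k = -1*(-927) = 927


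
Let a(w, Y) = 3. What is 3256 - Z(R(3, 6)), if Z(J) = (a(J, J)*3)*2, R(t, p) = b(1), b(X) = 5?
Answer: 3238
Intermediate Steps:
R(t, p) = 5
Z(J) = 18 (Z(J) = (3*3)*2 = 9*2 = 18)
3256 - Z(R(3, 6)) = 3256 - 1*18 = 3256 - 18 = 3238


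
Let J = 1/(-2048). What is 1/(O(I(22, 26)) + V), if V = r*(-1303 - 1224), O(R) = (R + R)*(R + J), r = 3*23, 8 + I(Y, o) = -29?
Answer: -1024/175743963 ≈ -5.8267e-6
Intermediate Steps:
I(Y, o) = -37 (I(Y, o) = -8 - 29 = -37)
r = 69
J = -1/2048 ≈ -0.00048828
O(R) = 2*R*(-1/2048 + R) (O(R) = (R + R)*(R - 1/2048) = (2*R)*(-1/2048 + R) = 2*R*(-1/2048 + R))
V = -174363 (V = 69*(-1303 - 1224) = 69*(-2527) = -174363)
1/(O(I(22, 26)) + V) = 1/((1/1024)*(-37)*(-1 + 2048*(-37)) - 174363) = 1/((1/1024)*(-37)*(-1 - 75776) - 174363) = 1/((1/1024)*(-37)*(-75777) - 174363) = 1/(2803749/1024 - 174363) = 1/(-175743963/1024) = -1024/175743963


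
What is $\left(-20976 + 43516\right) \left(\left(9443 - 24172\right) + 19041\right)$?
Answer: $97192480$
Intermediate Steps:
$\left(-20976 + 43516\right) \left(\left(9443 - 24172\right) + 19041\right) = 22540 \left(-14729 + 19041\right) = 22540 \cdot 4312 = 97192480$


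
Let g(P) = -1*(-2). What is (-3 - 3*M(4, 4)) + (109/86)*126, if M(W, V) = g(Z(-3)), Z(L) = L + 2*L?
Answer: 6480/43 ≈ 150.70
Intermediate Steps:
Z(L) = 3*L
g(P) = 2
M(W, V) = 2
(-3 - 3*M(4, 4)) + (109/86)*126 = (-3 - 3*2) + (109/86)*126 = (-3 - 6) + (109*(1/86))*126 = -9 + (109/86)*126 = -9 + 6867/43 = 6480/43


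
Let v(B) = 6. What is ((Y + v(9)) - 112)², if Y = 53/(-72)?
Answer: 59059225/5184 ≈ 11393.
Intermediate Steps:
Y = -53/72 (Y = 53*(-1/72) = -53/72 ≈ -0.73611)
((Y + v(9)) - 112)² = ((-53/72 + 6) - 112)² = (379/72 - 112)² = (-7685/72)² = 59059225/5184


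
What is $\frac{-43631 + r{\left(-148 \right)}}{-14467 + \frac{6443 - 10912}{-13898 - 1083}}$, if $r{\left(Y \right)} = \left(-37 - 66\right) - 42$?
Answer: $\frac{109301376}{36120943} \approx 3.026$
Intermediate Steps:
$r{\left(Y \right)} = -145$ ($r{\left(Y \right)} = -103 - 42 = -145$)
$\frac{-43631 + r{\left(-148 \right)}}{-14467 + \frac{6443 - 10912}{-13898 - 1083}} = \frac{-43631 - 145}{-14467 + \frac{6443 - 10912}{-13898 - 1083}} = - \frac{43776}{-14467 - \frac{4469}{-14981}} = - \frac{43776}{-14467 - - \frac{4469}{14981}} = - \frac{43776}{-14467 + \frac{4469}{14981}} = - \frac{43776}{- \frac{216725658}{14981}} = \left(-43776\right) \left(- \frac{14981}{216725658}\right) = \frac{109301376}{36120943}$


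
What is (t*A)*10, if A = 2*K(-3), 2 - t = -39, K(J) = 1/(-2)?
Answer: -410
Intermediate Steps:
K(J) = -1/2
t = 41 (t = 2 - 1*(-39) = 2 + 39 = 41)
A = -1 (A = 2*(-1/2) = -1)
(t*A)*10 = (41*(-1))*10 = -41*10 = -410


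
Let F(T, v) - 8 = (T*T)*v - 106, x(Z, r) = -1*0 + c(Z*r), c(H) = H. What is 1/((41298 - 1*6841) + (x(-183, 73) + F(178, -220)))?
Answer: -1/6949480 ≈ -1.4390e-7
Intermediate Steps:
x(Z, r) = Z*r (x(Z, r) = -1*0 + Z*r = 0 + Z*r = Z*r)
F(T, v) = -98 + v*T**2 (F(T, v) = 8 + ((T*T)*v - 106) = 8 + (T**2*v - 106) = 8 + (v*T**2 - 106) = 8 + (-106 + v*T**2) = -98 + v*T**2)
1/((41298 - 1*6841) + (x(-183, 73) + F(178, -220))) = 1/((41298 - 1*6841) + (-183*73 + (-98 - 220*178**2))) = 1/((41298 - 6841) + (-13359 + (-98 - 220*31684))) = 1/(34457 + (-13359 + (-98 - 6970480))) = 1/(34457 + (-13359 - 6970578)) = 1/(34457 - 6983937) = 1/(-6949480) = -1/6949480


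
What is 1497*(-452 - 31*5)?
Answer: -908679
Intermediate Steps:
1497*(-452 - 31*5) = 1497*(-452 - 155) = 1497*(-607) = -908679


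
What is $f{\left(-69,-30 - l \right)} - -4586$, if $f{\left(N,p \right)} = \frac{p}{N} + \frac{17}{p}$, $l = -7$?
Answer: $\frac{316406}{69} \approx 4585.6$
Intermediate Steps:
$f{\left(N,p \right)} = \frac{17}{p} + \frac{p}{N}$
$f{\left(-69,-30 - l \right)} - -4586 = \left(\frac{17}{-30 - -7} + \frac{-30 - -7}{-69}\right) - -4586 = \left(\frac{17}{-30 + 7} + \left(-30 + 7\right) \left(- \frac{1}{69}\right)\right) + 4586 = \left(\frac{17}{-23} - - \frac{1}{3}\right) + 4586 = \left(17 \left(- \frac{1}{23}\right) + \frac{1}{3}\right) + 4586 = \left(- \frac{17}{23} + \frac{1}{3}\right) + 4586 = - \frac{28}{69} + 4586 = \frac{316406}{69}$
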